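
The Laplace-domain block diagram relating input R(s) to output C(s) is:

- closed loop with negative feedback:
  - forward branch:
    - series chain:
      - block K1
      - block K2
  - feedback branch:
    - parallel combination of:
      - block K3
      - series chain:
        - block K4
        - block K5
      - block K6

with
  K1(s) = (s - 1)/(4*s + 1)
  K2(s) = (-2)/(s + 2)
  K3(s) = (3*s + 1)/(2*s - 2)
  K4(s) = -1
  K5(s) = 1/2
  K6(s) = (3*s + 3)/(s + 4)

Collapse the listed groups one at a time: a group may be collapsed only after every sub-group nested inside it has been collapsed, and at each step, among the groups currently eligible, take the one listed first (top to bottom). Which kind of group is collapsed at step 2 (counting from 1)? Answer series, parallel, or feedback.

Step 1. series reduction of K1, K2
Step 2. reduce the series chain K4, K5
Step 3. combine K3, (K4*K5), K6 in parallel
Step 4. reduce the feedback loop with forward (K1*K2) and return (K3+(K4*K5)+K6)
So the answer for step 2 is series.

Final answer: series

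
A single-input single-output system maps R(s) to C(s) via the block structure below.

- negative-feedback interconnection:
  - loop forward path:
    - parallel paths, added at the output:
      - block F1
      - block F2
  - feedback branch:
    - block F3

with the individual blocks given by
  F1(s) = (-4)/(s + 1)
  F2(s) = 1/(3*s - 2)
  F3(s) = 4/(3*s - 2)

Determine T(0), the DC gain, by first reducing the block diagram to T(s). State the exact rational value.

1. sum the parallel branches F1, F2 = (9 - 11*s)/(3*s^2 + s - 2)
2. collapse the loop ((F1+F2) forward, F3 return) = (-33*s^2 + 49*s - 18)/(9*s^3 - 3*s^2 - 52*s + 40)
Evaluating the step-2 result (the overall T(s)) at s = 0 gives T(0) = -18/40 = -9/20.

Therefore the answer is -9/20.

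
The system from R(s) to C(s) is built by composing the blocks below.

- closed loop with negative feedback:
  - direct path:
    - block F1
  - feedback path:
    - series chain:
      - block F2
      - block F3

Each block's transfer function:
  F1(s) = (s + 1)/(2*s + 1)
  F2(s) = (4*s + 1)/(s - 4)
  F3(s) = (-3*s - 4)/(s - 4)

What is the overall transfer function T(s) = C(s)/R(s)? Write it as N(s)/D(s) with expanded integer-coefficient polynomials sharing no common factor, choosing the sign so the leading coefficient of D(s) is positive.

Reducing step by step:

1. series reduction of F2, F3 -> (-12*s^2 - 19*s - 4)/(s^2 - 8*s + 16)
2. close the feedback loop around F1, (F2*F3), giving the overall T(s)

Answer: (-s^3 + 7*s^2 - 8*s - 16)/(10*s^3 + 46*s^2 - s - 12)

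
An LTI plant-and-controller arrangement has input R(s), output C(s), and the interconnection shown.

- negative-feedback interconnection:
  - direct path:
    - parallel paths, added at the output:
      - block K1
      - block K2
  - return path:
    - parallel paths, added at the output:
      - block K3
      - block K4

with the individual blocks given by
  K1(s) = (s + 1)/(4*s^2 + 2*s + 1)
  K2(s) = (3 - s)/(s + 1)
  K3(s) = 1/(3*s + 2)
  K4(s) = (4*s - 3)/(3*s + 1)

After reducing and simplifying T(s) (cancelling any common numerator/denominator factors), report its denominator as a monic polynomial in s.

Reducing step by step:

Step 1: add K1, K2 (parallel): (-4*s^3 + 11*s^2 + 7*s + 4)/(4*s^3 + 6*s^2 + 3*s + 1)
Step 2: add K3, K4 (parallel): (12*s^2 + 2*s - 5)/(9*s^2 + 9*s + 2)
Step 3: collapse the loop ((K1+K2) forward, (K3+K4) return): (36*s^5 - 63*s^4 - 154*s^3 - 121*s^2 - 50*s - 8)/(12*s^5 - 214*s^4 - 215*s^3 - 55*s^2 + 12*s + 18)
The result of step 3 is T(s) in lowest terms. Its denominator has leading coefficient 12; dividing the denominator through by 12 makes it monic.

Answer: s^5 - 107*s^4/6 - 215*s^3/12 - 55*s^2/12 + s + 3/2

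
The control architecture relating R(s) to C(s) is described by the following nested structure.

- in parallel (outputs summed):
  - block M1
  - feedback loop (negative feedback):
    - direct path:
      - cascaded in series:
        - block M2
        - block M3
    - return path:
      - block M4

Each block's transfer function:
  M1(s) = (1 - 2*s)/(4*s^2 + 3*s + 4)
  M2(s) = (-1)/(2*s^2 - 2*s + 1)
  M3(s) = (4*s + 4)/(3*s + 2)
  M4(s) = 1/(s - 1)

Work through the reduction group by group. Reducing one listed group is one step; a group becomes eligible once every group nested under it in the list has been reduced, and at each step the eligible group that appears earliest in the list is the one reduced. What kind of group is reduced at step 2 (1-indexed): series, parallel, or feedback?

Step 1 - series reduction of M2, M3
Step 2 - feedback reduction of (M2*M3), M4
Step 3 - reduce the parallel group M1, [(M2*M3)/(1+(M2*M3)*M4)]
So the answer for step 2 is feedback.

Final answer: feedback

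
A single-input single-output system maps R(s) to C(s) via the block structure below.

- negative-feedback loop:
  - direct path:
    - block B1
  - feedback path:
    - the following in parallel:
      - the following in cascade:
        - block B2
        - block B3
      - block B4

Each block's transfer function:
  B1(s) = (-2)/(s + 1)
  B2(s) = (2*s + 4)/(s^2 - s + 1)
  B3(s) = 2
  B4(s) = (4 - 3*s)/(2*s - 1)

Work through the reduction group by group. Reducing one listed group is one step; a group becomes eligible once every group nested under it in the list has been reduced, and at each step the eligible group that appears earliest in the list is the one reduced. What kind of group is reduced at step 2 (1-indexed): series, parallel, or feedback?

Step 1 - reduce the series chain B2, B3
Step 2 - reduce the parallel group (B2*B3), B4
Step 3 - reduce the feedback loop with forward B1 and return ((B2*B3)+B4)
Step 2 collapses a parallel group.

Hence the answer: parallel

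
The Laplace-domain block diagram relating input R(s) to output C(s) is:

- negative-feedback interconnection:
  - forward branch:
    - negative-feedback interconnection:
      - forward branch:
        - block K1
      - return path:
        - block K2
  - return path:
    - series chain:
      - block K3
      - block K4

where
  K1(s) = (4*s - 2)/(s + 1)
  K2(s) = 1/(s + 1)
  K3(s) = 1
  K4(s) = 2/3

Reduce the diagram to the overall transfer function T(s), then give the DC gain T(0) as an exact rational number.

Step 1: reduce the feedback loop with forward K1 and return K2 gives (4*s^2 + 2*s - 2)/(s^2 + 6*s - 1)
Step 2: combine K3, K4 in series gives 2/3
Step 3: collapse the loop ([K1/(1+K1*K2)] forward, (K3*K4) return) gives (12*s^2 + 6*s - 6)/(11*s^2 + 22*s - 7)
The step-3 result is T(s). Setting s = 0: T(0) = -6/(-7) = 6/7.

Answer: 6/7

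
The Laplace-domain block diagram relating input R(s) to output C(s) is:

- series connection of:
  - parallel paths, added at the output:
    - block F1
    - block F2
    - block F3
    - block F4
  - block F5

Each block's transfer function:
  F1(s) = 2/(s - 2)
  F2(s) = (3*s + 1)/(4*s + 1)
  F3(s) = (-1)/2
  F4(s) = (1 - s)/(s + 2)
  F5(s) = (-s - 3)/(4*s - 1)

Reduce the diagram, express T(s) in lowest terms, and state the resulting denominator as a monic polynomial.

Step 1 - combine F1, F2, F3, F4 in parallel: (-6*s^3 + 39*s^2 + 18*s)/(8*s^3 + 2*s^2 - 32*s - 8)
Step 2 - multiply (F1+F2+F3+F4), F5 (series): (6*s^4 - 21*s^3 - 135*s^2 - 54*s)/(32*s^4 - 130*s^2 + 8)
The result of step 2 is T(s) in lowest terms. Its denominator has leading coefficient 32; dividing the denominator through by 32 makes it monic.

Final answer: s^4 - 65*s^2/16 + 1/4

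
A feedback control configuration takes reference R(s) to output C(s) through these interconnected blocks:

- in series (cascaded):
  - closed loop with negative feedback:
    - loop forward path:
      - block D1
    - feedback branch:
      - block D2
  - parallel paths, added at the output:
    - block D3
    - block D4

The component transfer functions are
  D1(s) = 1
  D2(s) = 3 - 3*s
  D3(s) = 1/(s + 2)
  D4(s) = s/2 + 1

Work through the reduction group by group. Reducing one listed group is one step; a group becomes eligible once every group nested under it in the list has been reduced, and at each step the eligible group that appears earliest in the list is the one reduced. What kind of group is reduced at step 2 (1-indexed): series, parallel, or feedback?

Answer: parallel

Working:
Step 1. feedback reduction of D1, D2
Step 2. combine D3, D4 in parallel
Step 3. reduce the series chain [D1/(1+D1*D2)], (D3+D4)
Step 2 collapses a parallel group.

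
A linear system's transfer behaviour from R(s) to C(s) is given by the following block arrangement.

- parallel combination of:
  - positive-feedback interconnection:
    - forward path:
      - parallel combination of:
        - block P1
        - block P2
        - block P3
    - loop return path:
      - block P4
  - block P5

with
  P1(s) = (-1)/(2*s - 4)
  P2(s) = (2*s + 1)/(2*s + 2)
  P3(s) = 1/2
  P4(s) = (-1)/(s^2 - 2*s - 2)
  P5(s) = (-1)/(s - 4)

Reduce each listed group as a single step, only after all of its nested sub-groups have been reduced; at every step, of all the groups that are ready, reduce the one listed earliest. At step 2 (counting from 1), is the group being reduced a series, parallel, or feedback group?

Step 1 - add P1, P2, P3 (parallel)
Step 2 - apply the feedback formula to (P1+P2+P3), P4
Step 3 - combine [(P1+P2+P3)/(1-(P1+P2+P3)*P4)], P5 in parallel
Step 2 collapses a feedback group.

Final answer: feedback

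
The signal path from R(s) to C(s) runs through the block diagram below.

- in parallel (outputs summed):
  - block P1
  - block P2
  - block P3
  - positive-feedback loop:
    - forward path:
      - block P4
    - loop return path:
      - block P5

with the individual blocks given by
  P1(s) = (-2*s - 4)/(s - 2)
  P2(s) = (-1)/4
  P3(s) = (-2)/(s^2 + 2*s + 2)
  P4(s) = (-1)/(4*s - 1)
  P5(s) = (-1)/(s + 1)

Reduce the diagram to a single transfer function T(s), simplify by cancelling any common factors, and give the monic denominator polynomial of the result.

Reducing step by step:

[1] close the feedback loop around P4, P5 = (-s - 1)/(4*s^2 + 3*s - 2)
[2] combine P1, P2, P3, [P4/(1-P4*P5)] in parallel = (-36*s^5 - 159*s^4 - 298*s^3 - 138*s^2 + 96*s + 40)/(16*s^5 + 12*s^4 - 40*s^3 - 88*s^2 - 32*s + 32)
No further cancellation is possible in the step-2 result, so that is T(s). Its denominator becomes monic after dividing by the leading coefficient 16.

Answer: s^5 + 3*s^4/4 - 5*s^3/2 - 11*s^2/2 - 2*s + 2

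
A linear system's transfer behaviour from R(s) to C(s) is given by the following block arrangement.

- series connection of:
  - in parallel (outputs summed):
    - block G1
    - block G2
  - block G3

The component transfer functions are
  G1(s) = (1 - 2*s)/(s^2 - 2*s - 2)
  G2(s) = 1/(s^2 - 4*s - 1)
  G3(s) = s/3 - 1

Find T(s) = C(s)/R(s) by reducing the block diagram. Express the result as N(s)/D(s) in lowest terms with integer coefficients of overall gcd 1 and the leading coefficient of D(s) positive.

First reduce the diagram to T(s).

(1) combine G1, G2 in parallel: (-2*s^3 + 10*s^2 - 4*s - 3)/(s^4 - 6*s^3 + 5*s^2 + 10*s + 2)
(2) cascade (G1+G2), G3 - this is the overall T(s), already in the required normalized form

Answer: (-2*s^4 + 16*s^3 - 34*s^2 + 9*s + 9)/(3*s^4 - 18*s^3 + 15*s^2 + 30*s + 6)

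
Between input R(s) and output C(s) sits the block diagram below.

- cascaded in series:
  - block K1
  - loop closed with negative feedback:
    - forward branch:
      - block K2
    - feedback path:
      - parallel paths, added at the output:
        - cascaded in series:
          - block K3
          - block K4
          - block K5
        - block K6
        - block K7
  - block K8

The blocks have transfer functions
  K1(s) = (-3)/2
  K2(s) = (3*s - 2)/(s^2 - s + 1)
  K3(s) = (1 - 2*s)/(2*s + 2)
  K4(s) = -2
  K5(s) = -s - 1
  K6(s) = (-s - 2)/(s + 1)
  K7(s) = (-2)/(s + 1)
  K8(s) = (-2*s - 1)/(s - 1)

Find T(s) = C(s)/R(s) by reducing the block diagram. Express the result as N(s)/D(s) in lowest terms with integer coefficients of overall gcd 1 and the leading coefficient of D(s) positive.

Step 1. reduce the series chain K3, K4, K5, giving 1 - 2*s
Step 2. add (K3*K4*K5), K6, K7 (parallel), giving (-2*s^2 - 2*s - 3)/(s + 1)
Step 3. collapse the loop (K2 forward, ((K3*K4*K5)+K6+K7) return), giving (-3*s^2 - s + 2)/(5*s^3 + 2*s^2 + 5*s - 7)
Step 4. combine K1, [K2/(1+K2*((K3*K4*K5)+K6+K7))], K8 in series; the result is T(s) itself (integer coefficients, no common factor, positive leading denominator coefficient)

Final answer: (-18*s^3 - 15*s^2 + 9*s + 6)/(10*s^4 - 6*s^3 + 6*s^2 - 24*s + 14)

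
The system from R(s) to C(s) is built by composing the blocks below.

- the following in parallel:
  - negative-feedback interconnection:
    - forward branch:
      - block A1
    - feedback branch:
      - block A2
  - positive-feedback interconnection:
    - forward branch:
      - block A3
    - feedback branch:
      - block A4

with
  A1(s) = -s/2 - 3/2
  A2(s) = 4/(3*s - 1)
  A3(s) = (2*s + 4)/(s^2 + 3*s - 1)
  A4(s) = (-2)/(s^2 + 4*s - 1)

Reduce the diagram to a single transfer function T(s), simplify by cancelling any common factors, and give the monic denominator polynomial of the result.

Step 1 - reduce the feedback loop with forward A1 and return A2 = (-3*s^2 - 8*s + 3)/(2*s - 14)
Step 2 - close the feedback loop around A3, A4 = (2*s^3 + 12*s^2 + 14*s - 4)/(s^4 + 7*s^3 + 10*s^2 - 3*s + 9)
Step 3 - add [A1/(1+A1*A2)], [A3/(1-A3*A4)] (parallel) = (-3*s^6 - 29*s^5 - 79*s^4 - 54*s^3 - 113*s^2 - 285*s + 83)/(2*s^5 - 78*s^3 - 146*s^2 + 60*s - 126)
That last expression is T(s), already simplified. Scaling its denominator by 1/2 (the reciprocal of the leading coefficient) yields the monic denominator.

Therefore the answer is s^5 - 39*s^3 - 73*s^2 + 30*s - 63.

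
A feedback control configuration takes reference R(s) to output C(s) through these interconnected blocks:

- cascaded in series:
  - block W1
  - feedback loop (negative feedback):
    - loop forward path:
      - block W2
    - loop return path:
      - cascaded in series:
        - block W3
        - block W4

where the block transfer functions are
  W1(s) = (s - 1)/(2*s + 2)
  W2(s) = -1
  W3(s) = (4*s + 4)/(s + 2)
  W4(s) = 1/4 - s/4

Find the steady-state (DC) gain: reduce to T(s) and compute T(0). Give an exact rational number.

Step 1: series reduction of W3, W4 = (1 - s^2)/(s + 2)
Step 2: collapse the loop (W2 forward, (W3*W4) return) = (-s - 2)/(s^2 + s + 1)
Step 3: cascade W1, [W2/(1+W2*(W3*W4))] = (-s^2 - s + 2)/(2*s^3 + 4*s^2 + 4*s + 2)
That last expression is T(s); at s = 0 only the constant terms survive, so T(0) = 2/2 = 1.

Therefore the answer is 1.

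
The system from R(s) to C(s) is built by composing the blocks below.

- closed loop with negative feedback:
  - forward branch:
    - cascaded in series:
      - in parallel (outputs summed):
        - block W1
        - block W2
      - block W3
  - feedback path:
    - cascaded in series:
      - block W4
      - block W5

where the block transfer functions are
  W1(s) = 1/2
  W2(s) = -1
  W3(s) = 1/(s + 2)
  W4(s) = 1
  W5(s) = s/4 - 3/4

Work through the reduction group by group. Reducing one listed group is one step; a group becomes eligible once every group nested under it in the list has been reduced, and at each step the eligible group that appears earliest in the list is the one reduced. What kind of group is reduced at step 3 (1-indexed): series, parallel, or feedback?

Step 1: sum the parallel branches W1, W2
Step 2: reduce the series chain (W1+W2), W3
Step 3: cascade W4, W5
Step 4: collapse the loop (((W1+W2)*W3) forward, (W4*W5) return)
Step 3 collapses a series group.

Hence the answer: series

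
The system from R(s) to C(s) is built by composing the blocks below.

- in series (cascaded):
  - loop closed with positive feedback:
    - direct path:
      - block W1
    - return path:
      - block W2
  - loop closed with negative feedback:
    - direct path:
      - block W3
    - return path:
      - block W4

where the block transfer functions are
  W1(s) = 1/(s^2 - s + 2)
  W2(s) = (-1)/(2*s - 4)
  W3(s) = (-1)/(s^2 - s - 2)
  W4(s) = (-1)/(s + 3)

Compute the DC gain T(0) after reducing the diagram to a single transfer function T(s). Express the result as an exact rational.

Reducing step by step:

Step 1. close the feedback loop around W1, W2, giving (2*s - 4)/(2*s^3 - 6*s^2 + 8*s - 7)
Step 2. apply the feedback formula to W3, W4, giving (-s - 3)/(s^3 + 2*s^2 - 5*s - 5)
Step 3. multiply [W1/(1-W1*W2)], [W3/(1+W3*W4)] (series), giving (-2*s^2 - 2*s + 12)/(2*s^6 - 2*s^5 - 14*s^4 + 29*s^3 - 24*s^2 - 5*s + 35)
The step-3 result is T(s). Setting s = 0: T(0) = 12/35.

Answer: 12/35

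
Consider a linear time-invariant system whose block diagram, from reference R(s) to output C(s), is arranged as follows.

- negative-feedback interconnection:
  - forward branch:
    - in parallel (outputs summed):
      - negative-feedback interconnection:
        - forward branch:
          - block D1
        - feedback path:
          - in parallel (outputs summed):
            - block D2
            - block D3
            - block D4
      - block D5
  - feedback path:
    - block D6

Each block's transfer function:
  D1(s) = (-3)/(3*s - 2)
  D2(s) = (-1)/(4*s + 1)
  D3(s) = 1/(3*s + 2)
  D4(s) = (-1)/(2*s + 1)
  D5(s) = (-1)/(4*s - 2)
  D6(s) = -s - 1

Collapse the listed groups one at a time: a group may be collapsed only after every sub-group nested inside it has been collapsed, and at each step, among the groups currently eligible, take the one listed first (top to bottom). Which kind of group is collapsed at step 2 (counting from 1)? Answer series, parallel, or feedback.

The answer is feedback.

Reasoning:
1. combine D2, D3, D4 in parallel
2. apply the feedback formula to D1, (D2+D3+D4)
3. reduce the parallel group [D1/(1+D1*(D2+D3+D4))], D5
4. close the feedback loop around ([D1/(1+D1*(D2+D3+D4))]+D5), D6
At step 2 the group reduced is feedback.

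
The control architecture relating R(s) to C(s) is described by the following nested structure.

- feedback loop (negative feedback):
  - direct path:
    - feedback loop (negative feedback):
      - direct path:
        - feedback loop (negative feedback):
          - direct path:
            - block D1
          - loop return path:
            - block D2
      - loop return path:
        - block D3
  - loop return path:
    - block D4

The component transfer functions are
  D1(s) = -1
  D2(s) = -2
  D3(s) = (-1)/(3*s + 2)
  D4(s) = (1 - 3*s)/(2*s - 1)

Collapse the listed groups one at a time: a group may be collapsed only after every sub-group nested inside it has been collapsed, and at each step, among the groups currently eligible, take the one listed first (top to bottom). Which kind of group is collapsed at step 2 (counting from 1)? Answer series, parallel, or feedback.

Step 1: close the feedback loop around D1, D2
Step 2: close the feedback loop around [D1/(1+D1*D2)], D3
Step 3: apply the feedback formula to [[D1/(1+D1*D2)]/(1+[D1/(1+D1*D2)]*D3)], D4
At step 2 the group reduced is feedback.

Final answer: feedback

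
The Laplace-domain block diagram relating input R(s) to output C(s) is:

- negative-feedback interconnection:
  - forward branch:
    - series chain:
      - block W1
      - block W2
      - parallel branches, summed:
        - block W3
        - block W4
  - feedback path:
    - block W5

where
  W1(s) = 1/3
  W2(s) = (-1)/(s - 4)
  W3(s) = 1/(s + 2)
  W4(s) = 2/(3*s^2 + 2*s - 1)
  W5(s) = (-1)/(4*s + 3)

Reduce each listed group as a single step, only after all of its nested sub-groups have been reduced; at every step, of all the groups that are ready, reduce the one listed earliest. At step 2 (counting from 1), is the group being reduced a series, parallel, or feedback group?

Step 1: combine W3, W4 in parallel
Step 2: combine W1, W2, (W3+W4) in series
Step 3: apply the feedback formula to (W1*W2*(W3+W4)), W5
At step 2 the group reduced is series.

Hence the answer: series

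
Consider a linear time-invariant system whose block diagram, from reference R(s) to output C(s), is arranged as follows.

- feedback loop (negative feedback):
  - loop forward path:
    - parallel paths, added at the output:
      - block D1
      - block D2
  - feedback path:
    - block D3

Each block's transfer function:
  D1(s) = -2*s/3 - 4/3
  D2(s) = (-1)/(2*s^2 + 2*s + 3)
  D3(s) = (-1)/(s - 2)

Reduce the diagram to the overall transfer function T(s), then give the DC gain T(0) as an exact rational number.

First reduce the diagram to T(s).

Step 1: add D1, D2 (parallel) gives (-4*s^3 - 12*s^2 - 14*s - 15)/(6*s^2 + 6*s + 9)
Step 2: feedback reduction of (D1+D2), D3 gives (-4*s^4 - 4*s^3 + 10*s^2 + 13*s + 30)/(10*s^3 + 6*s^2 + 11*s - 3)
Step 2 gives the overall T(s). Then T(0) = 30/(-3) = -10.

Answer: -10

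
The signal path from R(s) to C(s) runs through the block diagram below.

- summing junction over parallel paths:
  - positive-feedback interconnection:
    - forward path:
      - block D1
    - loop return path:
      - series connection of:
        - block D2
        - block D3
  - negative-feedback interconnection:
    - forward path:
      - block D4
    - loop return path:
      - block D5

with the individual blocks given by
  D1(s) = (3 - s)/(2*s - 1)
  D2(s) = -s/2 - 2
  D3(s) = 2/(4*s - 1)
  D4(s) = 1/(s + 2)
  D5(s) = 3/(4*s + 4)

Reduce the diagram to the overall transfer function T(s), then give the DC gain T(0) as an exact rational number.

Step 1. combine D2, D3 in series = (-s - 4)/(4*s - 1)
Step 2. close the feedback loop around D1, (D2*D3) = (-4*s^2 + 13*s - 3)/(7*s^2 - 7*s + 13)
Step 3. apply the feedback formula to D4, D5 = (4*s + 4)/(4*s^2 + 12*s + 11)
Step 4. add [D1/(1-D1*(D2*D3))], [D4/(1+D4*D5)] (parallel) = (-16*s^4 + 32*s^3 + 100*s^2 + 131*s + 19)/(28*s^4 + 56*s^3 + 45*s^2 + 79*s + 143)
Step 4 gives the overall T(s). Then T(0) = 19/143.

Final answer: 19/143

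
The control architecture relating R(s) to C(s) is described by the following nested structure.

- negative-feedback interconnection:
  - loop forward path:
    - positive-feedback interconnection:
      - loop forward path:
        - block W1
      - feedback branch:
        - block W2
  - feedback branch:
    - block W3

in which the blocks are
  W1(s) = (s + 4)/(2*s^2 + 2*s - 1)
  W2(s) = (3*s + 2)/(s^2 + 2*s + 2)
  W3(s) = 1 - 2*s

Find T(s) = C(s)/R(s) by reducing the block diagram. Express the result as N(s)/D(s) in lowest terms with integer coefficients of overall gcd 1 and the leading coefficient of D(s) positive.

The answer is (-s^3 - 6*s^2 - 10*s - 8)/(5*s^3 + 10*s^2 + 18*s + 2).

Reasoning:
Step 1: collapse the loop (W1 forward, W2 return) gives (s^3 + 6*s^2 + 10*s + 8)/(2*s^4 + 6*s^3 + 4*s^2 - 12*s - 10)
Step 2: collapse the loop ([W1/(1-W1*W2)] forward, W3 return), which is the overall transfer function T(s) = C(s)/R(s) in lowest terms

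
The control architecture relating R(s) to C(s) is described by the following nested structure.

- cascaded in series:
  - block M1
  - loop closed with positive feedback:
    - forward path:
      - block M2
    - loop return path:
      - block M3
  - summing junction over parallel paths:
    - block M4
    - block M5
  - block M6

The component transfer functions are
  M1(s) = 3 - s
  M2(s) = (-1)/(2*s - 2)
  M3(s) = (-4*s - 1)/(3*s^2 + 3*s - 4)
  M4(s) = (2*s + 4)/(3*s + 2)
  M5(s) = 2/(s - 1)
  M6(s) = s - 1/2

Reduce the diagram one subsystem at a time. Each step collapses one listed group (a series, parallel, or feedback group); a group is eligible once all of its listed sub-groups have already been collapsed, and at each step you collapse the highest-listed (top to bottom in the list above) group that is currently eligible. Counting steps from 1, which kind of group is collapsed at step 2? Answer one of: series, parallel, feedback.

Answer: parallel

Working:
(1) collapse the loop (M2 forward, M3 return)
(2) reduce the parallel group M4, M5
(3) reduce the series chain M1, [M2/(1-M2*M3)], (M4+M5), M6
At step 2 the group reduced is parallel.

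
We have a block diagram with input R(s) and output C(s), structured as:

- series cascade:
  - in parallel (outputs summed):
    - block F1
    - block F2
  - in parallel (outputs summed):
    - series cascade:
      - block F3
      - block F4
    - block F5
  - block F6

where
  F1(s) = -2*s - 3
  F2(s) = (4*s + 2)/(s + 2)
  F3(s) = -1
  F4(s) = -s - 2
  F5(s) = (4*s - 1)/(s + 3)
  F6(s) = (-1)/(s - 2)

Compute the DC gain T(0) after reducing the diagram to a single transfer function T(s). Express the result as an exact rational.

First reduce the diagram to T(s).

Step 1: sum the parallel branches F1, F2 -> (-2*s^2 - 3*s - 4)/(s + 2)
Step 2: multiply F3, F4 (series) -> s + 2
Step 3: add (F3*F4), F5 (parallel) -> (s^2 + 9*s + 5)/(s + 3)
Step 4: series reduction of (F1+F2), ((F3*F4)+F5), F6 -> (2*s^4 + 21*s^3 + 41*s^2 + 51*s + 20)/(s^3 + 3*s^2 - 4*s - 12)
Evaluating the step-4 result (the overall T(s)) at s = 0 gives T(0) = 20/(-12) = -5/3.

Answer: -5/3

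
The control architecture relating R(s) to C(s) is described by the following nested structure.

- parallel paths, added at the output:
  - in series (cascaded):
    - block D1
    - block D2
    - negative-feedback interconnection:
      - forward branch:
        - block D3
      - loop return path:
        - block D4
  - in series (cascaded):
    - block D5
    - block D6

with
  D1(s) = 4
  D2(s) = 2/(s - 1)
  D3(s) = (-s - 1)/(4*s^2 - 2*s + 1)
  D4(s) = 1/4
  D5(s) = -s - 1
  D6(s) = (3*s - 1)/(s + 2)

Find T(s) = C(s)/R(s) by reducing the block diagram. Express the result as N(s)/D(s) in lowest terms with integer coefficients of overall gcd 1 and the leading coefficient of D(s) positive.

Reducing step by step:

(1) close the feedback loop around D3, D4; result (-4*s - 4)/(16*s^2 - 9*s + 3)
(2) cascade D1, D2, [D3/(1+D3*D4)]; result (-32*s - 32)/(16*s^3 - 25*s^2 + 12*s - 3)
(3) cascade D5, D6; result (-3*s^2 - 2*s + 1)/(s + 2)
(4) combine (D1*D2*[D3/(1+D3*D4)]), (D5*D6) in parallel, giving the overall T(s)

Answer: (-48*s^5 + 43*s^4 + 30*s^3 - 72*s^2 - 78*s - 67)/(16*s^4 + 7*s^3 - 38*s^2 + 21*s - 6)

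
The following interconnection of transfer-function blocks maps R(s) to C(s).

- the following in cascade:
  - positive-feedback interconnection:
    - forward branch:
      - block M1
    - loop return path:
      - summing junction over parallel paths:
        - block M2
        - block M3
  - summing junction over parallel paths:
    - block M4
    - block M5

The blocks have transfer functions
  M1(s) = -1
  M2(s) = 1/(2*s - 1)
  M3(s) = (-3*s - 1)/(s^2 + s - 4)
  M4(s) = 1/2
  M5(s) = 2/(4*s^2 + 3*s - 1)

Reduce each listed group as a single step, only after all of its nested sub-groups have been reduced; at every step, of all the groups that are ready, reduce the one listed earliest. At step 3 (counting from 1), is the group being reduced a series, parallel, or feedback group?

[1] add M2, M3 (parallel)
[2] apply the feedback formula to M1, (M2+M3)
[3] add M4, M5 (parallel)
[4] multiply [M1/(1-M1*(M2+M3))], (M4+M5) (series)
The group at step 3 is a parallel group.

Answer: parallel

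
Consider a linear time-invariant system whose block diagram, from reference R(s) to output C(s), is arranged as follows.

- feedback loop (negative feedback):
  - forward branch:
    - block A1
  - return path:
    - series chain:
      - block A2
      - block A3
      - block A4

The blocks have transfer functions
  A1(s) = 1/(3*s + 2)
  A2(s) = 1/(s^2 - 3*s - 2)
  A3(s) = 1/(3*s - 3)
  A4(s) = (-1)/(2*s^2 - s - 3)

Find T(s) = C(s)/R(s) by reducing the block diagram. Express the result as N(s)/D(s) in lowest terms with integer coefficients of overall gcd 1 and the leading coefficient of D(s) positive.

Reducing step by step:

(1) reduce the series chain A2, A3, A4; result (-1)/(6*s^5 - 27*s^4 + 9*s^3 + 45*s^2 - 15*s - 18)
(2) close the feedback loop around A1, (A2*A3*A4) - this is the overall T(s), already in the required normalized form

Answer: (6*s^5 - 27*s^4 + 9*s^3 + 45*s^2 - 15*s - 18)/(18*s^6 - 69*s^5 - 27*s^4 + 153*s^3 + 45*s^2 - 84*s - 37)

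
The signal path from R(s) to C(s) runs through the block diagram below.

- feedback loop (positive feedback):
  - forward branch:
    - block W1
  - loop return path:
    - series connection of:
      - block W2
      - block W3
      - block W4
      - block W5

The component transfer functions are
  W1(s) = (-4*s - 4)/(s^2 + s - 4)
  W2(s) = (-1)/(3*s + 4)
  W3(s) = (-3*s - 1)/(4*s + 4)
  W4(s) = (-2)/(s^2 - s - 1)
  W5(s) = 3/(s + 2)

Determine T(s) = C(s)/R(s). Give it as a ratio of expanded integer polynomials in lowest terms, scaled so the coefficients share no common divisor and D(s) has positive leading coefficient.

Reducing step by step:

Step 1. multiply W2, W3, W4, W5 (series) = (-9*s - 3)/(6*s^5 + 20*s^4 + 4*s^3 - 46*s^2 - 52*s - 16)
Step 2. reduce the feedback loop with forward W1 and return (W2*W3*W4*W5), which is the overall transfer function T(s) = C(s)/R(s) in lowest terms

Answer: (-12*s^5 - 40*s^4 - 8*s^3 + 92*s^2 + 104*s + 32)/(3*s^6 + 10*s^5 - 10*s^4 - 51*s^3 - 6*s^2 + 46*s + 26)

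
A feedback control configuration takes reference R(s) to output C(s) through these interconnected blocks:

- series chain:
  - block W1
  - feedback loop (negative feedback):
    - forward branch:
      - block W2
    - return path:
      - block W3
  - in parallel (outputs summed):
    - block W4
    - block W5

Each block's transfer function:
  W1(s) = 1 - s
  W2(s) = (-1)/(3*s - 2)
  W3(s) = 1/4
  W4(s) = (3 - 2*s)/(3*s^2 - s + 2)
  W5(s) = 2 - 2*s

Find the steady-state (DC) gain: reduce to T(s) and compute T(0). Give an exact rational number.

Reducing step by step:

(1) reduce the feedback loop with forward W2 and return W3; result (-4)/(12*s - 9)
(2) sum the parallel branches W4, W5; result (-6*s^3 + 8*s^2 - 8*s + 7)/(3*s^2 - s + 2)
(3) cascade W1, [W2/(1+W2*W3)], (W4+W5); result (-24*s^4 + 56*s^3 - 64*s^2 + 60*s - 28)/(36*s^3 - 39*s^2 + 33*s - 18)
The step-3 result is T(s). Setting s = 0: T(0) = -28/(-18) = 14/9.

Answer: 14/9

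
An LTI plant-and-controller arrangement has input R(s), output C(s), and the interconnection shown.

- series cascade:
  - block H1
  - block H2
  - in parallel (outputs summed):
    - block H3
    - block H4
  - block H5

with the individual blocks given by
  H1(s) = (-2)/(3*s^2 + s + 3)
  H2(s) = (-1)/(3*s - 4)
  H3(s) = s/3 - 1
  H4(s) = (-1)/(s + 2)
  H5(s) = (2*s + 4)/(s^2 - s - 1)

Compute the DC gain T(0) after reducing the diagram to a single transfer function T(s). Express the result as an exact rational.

Step 1 - parallel reduction of H3, H4, giving (s^2 - s - 9)/(3*s + 6)
Step 2 - cascade H1, H2, (H3+H4), H5, giving (4*s^2 - 4*s - 36)/(27*s^5 - 54*s^4 + 15*s^3 - 24*s^2 + 21*s + 36)
Step 2 gives the overall T(s). Then T(0) = -36/36 = -1.

Therefore the answer is -1.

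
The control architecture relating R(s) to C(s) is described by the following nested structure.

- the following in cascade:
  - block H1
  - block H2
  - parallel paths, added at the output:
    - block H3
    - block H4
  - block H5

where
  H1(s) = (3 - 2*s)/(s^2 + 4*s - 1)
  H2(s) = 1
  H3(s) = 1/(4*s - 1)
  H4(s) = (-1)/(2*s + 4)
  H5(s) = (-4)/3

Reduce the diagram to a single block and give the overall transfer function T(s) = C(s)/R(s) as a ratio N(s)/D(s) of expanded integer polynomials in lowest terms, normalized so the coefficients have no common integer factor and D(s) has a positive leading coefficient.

Answer: (-8*s^2 + 32*s - 30)/(12*s^4 + 69*s^3 + 66*s^2 - 45*s + 6)

Working:
(1) combine H3, H4 in parallel; result (5 - 2*s)/(8*s^2 + 14*s - 4)
(2) combine H1, H2, (H3+H4), H5 in series: this yields T(s), and no further normalization is needed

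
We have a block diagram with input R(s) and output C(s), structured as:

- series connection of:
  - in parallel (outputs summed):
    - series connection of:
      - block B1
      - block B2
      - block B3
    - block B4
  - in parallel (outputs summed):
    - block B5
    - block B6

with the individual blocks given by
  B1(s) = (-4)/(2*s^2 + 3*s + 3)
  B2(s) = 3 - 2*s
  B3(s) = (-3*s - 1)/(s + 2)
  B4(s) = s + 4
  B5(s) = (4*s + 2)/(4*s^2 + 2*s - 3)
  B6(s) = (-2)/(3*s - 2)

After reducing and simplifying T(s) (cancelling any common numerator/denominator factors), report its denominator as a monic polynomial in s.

First reduce the diagram to T(s).

1. cascade B1, B2, B3 -> (-24*s^2 + 28*s + 12)/(2*s^3 + 7*s^2 + 9*s + 6)
2. combine (B1*B2*B3), B4 in parallel -> (2*s^4 + 15*s^3 + 13*s^2 + 70*s + 36)/(2*s^3 + 7*s^2 + 9*s + 6)
3. add B5, B6 (parallel) -> (4*s^2 - 6*s + 2)/(12*s^3 - 2*s^2 - 13*s + 6)
4. series reduction of ((B1*B2*B3)+B4), (B5+B6) -> (8*s^6 + 48*s^5 - 34*s^4 + 232*s^3 - 250*s^2 - 76*s + 72)/(24*s^6 + 80*s^5 + 68*s^4 - 25*s^3 - 87*s^2 - 24*s + 36)
No further cancellation is possible in the step-4 result, so that is T(s). Its denominator becomes monic after dividing by the leading coefficient 24.

Answer: s^6 + 10*s^5/3 + 17*s^4/6 - 25*s^3/24 - 29*s^2/8 - s + 3/2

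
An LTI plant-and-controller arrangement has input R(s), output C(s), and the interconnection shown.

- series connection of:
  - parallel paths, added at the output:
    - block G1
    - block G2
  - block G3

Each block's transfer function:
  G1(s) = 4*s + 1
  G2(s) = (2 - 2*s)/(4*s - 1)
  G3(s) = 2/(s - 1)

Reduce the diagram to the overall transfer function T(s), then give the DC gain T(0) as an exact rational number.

First reduce the diagram to T(s).

(1) add G1, G2 (parallel): (16*s^2 - 2*s + 1)/(4*s - 1)
(2) multiply (G1+G2), G3 (series): (32*s^2 - 4*s + 2)/(4*s^2 - 5*s + 1)
Evaluating the step-2 result (the overall T(s)) at s = 0 gives T(0) = 2/1 = 2.

Answer: 2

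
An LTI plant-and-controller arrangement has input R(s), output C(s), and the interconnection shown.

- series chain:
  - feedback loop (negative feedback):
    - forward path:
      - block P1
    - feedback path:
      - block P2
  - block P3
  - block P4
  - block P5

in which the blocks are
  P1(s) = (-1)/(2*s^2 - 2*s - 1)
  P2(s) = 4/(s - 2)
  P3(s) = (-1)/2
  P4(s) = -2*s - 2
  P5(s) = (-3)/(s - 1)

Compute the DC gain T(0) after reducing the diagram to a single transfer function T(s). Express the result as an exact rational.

Answer: -3

Working:
1. apply the feedback formula to P1, P2: (2 - s)/(2*s^3 - 6*s^2 + 3*s - 2)
2. reduce the series chain [P1/(1+P1*P2)], P3, P4, P5: (3*s^2 - 3*s - 6)/(2*s^4 - 8*s^3 + 9*s^2 - 5*s + 2)
That last expression is T(s); at s = 0 only the constant terms survive, so T(0) = -6/2 = -3.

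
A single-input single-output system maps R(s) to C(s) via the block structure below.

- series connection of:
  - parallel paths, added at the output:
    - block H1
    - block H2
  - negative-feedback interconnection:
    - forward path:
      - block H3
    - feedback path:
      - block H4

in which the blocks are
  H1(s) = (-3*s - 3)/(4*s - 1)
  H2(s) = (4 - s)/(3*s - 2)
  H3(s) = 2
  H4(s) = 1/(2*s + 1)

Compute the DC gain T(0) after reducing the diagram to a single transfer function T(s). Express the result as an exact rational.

(1) combine H1, H2 in parallel: (-13*s^2 + 14*s + 2)/(12*s^2 - 11*s + 2)
(2) close the feedback loop around H3, H4: (4*s + 2)/(2*s + 3)
(3) multiply (H1+H2), [H3/(1+H3*H4)] (series): (-52*s^3 + 30*s^2 + 36*s + 4)/(24*s^3 + 14*s^2 - 29*s + 6)
Evaluating the step-3 result (the overall T(s)) at s = 0 gives T(0) = 4/6 = 2/3.

Final answer: 2/3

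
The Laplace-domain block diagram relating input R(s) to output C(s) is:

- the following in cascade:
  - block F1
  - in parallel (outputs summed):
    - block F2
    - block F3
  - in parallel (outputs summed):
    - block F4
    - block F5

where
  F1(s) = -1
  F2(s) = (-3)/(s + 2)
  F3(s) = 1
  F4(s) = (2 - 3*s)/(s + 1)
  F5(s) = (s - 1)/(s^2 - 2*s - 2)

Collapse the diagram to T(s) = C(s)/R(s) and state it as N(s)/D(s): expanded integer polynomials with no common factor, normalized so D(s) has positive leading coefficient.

Step 1. parallel reduction of F2, F3 = (s - 1)/(s + 2)
Step 2. combine F4, F5 in parallel = (-3*s^3 + 9*s^2 + 2*s - 5)/(s^3 - s^2 - 4*s - 2)
Step 3. multiply F1, (F2+F3), (F4+F5) (series) - this is the overall T(s), already in the required normalized form

Final answer: (3*s^4 - 12*s^3 + 7*s^2 + 7*s - 5)/(s^4 + s^3 - 6*s^2 - 10*s - 4)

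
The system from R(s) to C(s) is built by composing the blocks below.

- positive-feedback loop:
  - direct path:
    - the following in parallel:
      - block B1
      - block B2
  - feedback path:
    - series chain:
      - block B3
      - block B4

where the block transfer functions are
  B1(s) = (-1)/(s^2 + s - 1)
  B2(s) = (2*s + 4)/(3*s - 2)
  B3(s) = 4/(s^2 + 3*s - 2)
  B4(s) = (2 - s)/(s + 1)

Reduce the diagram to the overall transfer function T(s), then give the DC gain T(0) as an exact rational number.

Step 1 - add B1, B2 (parallel), giving (2*s^3 + 6*s^2 - s - 2)/(3*s^3 + s^2 - 5*s + 2)
Step 2 - cascade B3, B4, giving (8 - 4*s)/(s^3 + 4*s^2 + s - 2)
Step 3 - reduce the feedback loop with forward (B1+B2) and return (B3*B4), giving (2*s^6 + 14*s^5 + 25*s^4 - 4*s^3 - 21*s^2 + 4)/(3*s^6 + 13*s^5 + 10*s^4 - 15*s^3 - 51*s^2 + 12*s + 12)
Evaluating the step-3 result (the overall T(s)) at s = 0 gives T(0) = 4/12 = 1/3.

Final answer: 1/3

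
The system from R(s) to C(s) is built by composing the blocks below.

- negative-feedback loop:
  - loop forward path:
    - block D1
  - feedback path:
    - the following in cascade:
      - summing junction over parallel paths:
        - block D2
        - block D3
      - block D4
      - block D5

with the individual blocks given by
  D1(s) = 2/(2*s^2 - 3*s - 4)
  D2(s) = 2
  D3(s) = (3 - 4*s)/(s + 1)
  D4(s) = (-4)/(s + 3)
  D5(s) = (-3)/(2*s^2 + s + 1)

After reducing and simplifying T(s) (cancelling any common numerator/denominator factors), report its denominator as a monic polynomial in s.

Answer: s^6 + 3*s^5 - 13*s^4/4 - 55*s^3/4 - 59*s^2/4 - 85*s/4 + 27

Working:
Step 1 - parallel reduction of D2, D3 gives (5 - 2*s)/(s + 1)
Step 2 - series reduction of (D2+D3), D4, D5 gives (60 - 24*s)/(2*s^4 + 9*s^3 + 11*s^2 + 7*s + 3)
Step 3 - reduce the feedback loop with forward D1 and return ((D2+D3)*D4*D5) gives (4*s^4 + 18*s^3 + 22*s^2 + 14*s + 6)/(4*s^6 + 12*s^5 - 13*s^4 - 55*s^3 - 59*s^2 - 85*s + 108)
The result of step 3 is T(s) in lowest terms. Its denominator has leading coefficient 4; dividing the denominator through by 4 makes it monic.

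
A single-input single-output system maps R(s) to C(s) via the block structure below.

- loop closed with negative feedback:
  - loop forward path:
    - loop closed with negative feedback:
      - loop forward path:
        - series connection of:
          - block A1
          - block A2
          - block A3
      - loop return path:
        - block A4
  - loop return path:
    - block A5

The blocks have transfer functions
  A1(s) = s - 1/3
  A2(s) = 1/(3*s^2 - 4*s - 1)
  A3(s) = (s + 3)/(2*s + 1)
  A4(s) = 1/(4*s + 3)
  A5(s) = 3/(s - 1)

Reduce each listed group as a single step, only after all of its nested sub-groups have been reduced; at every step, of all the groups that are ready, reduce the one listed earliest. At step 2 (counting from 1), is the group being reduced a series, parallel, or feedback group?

(1) reduce the series chain A1, A2, A3
(2) collapse the loop ((A1*A2*A3) forward, A4 return)
(3) reduce the feedback loop with forward [(A1*A2*A3)/(1+(A1*A2*A3)*A4)] and return A5
Step 2 collapses a feedback group.

Hence the answer: feedback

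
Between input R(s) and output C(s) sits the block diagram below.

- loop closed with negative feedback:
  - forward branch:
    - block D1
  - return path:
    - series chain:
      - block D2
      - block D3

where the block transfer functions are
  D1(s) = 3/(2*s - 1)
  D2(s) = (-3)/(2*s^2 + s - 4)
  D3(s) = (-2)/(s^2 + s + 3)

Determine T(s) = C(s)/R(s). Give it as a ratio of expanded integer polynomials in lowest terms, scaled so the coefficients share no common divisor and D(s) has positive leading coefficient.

Reducing step by step:

[1] multiply D2, D3 (series); result 6/(2*s^4 + 3*s^3 + 3*s^2 - s - 12)
[2] feedback reduction of D1, (D2*D3): this yields T(s), and no further normalization is needed

Answer: (6*s^4 + 9*s^3 + 9*s^2 - 3*s - 36)/(4*s^5 + 4*s^4 + 3*s^3 - 5*s^2 - 23*s + 30)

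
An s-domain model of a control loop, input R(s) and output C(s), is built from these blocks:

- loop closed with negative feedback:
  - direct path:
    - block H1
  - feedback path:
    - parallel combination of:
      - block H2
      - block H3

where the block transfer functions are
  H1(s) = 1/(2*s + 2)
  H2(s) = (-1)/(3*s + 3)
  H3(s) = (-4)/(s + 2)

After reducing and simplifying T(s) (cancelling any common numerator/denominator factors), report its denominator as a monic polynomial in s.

Answer: s^3 + 4*s^2 + 17*s/6 - 1/3

Working:
[1] sum the parallel branches H2, H3; result (-13*s - 14)/(3*s^2 + 9*s + 6)
[2] feedback reduction of H1, (H2+H3); result (3*s^2 + 9*s + 6)/(6*s^3 + 24*s^2 + 17*s - 2)
That last expression is T(s), already simplified. Scaling its denominator by 1/6 (the reciprocal of the leading coefficient) yields the monic denominator.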